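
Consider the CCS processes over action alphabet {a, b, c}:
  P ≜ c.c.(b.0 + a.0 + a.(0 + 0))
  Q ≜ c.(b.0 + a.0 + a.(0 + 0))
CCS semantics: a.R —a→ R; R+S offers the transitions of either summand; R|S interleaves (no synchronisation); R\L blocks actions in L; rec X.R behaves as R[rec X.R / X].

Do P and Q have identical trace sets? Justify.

P's transition system — 5 states:
  u0 = c.c.(b.0 + a.0 + a.(0 + 0)) has moves =c=> u1
  u1 = c.(b.0 + a.0 + a.(0 + 0)) has moves =c=> u2
  u2 = b.0 + a.0 + a.(0 + 0) has moves =a=> u3, =a=> u4, =b=> u3
  u3 = 0 has moves ∅
  u4 = 0 + 0 has moves ∅
Q's transition system — 4 states:
  v0 = c.(b.0 + a.0 + a.(0 + 0)) has moves =c=> v1
  v1 = b.0 + a.0 + a.(0 + 0) has moves =a=> v2, =a=> v3, =b=> v2
  v2 = 0 has moves ∅
  v3 = 0 + 0 has moves ∅
Run σ = ⟨cc⟩ on P: start {u0}
  after c @ step 1: {u1}
  after c @ step 2: {u2}
  ✓ P
Run σ = ⟨cc⟩ on Q: start {v0}
  after c @ step 1: {v1}
  after c @ step 2: ∅  — Q cannot continue

NO — witness ⟨cc⟩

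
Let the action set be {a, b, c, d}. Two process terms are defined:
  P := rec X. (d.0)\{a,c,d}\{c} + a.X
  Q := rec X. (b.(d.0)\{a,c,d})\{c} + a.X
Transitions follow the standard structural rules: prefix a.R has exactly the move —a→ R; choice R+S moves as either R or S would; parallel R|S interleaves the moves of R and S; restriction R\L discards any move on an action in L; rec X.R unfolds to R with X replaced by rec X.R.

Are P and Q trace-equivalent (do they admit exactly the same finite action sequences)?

LTS(P): 1 reachable states
  m0 = rec X. (d.0)\{a,c,d}\{c} + a.X | —a→ m0
LTS(Q): 2 reachable states
  n0 = rec X. (b.(d.0)\{a,c,d})\{c} + a.X | —a→ n0, —b→ n1
  n1 = (d.0)\{a,c,d}\{c} | deadlocked
Run σ = ⟨b⟩ on Q: start {n0}
  step 1 (b): {n1}
  — Q admits the full trace.
Run σ = ⟨b⟩ on P: start {m0}
  step 1 (b): no successor for P

NO — witness ⟨b⟩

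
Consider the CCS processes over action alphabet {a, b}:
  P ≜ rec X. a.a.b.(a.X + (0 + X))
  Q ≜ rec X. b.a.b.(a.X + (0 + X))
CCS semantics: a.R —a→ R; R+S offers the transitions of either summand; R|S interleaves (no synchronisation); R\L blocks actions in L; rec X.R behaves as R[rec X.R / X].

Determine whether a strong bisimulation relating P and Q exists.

LTS(P): 4 reachable states
  m0 = rec X. a.a.b.(a.X + (0 + X)) | -a-> m1
  m1 = a.b.(a.(rec X. a.a.b.(a.X + (0 + X))) + (0 + (rec X. a.a.b.(a.X + (0 + X))))) | -a-> m2
  m2 = b.(a.(rec X. a.a.b.(a.X + (0 + X))) + (0 + (rec X. a.a.b.(a.X + (0 + X))))) | -b-> m3
  m3 = a.(rec X. a.a.b.(a.X + (0 + X))) + (0 + (rec X. a.a.b.(a.X + (0 + X)))) | -a-> m0, -a-> m1
LTS(Q): 4 reachable states
  n0 = rec X. b.a.b.(a.X + (0 + X)) | -b-> n1
  n1 = a.b.(a.(rec X. b.a.b.(a.X + (0 + X))) + (0 + (rec X. b.a.b.(a.X + (0 + X))))) | -a-> n2
  n2 = b.(a.(rec X. b.a.b.(a.X + (0 + X))) + (0 + (rec X. b.a.b.(a.X + (0 + X))))) | -b-> n3
  n3 = a.(rec X. b.a.b.(a.X + (0 + X))) + (0 + (rec X. b.a.b.(a.X + (0 + X)))) | -a-> n0, -b-> n1
Partition-refinement fixed point:
  B0 = {m0}
  B1 = {m1}
  B2 = {m2}
  B3 = {m3}
  B4 = {n0}
  B5 = {n1}
  B6 = {n2}
  B7 = {n3}
m0 ∈ B0, n0 ∈ B4 → different blocks

NO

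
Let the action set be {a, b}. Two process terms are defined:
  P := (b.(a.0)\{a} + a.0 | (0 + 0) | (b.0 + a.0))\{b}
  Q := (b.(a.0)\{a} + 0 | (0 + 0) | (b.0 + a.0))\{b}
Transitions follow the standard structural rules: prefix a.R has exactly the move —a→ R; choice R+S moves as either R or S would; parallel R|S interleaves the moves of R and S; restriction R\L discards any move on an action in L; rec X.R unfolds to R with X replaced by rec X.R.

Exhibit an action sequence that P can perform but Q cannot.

aa

LTS(P): 4 reachable states
  s0 = (b.(a.0)\{a} + a.0 | (0 + 0) | (b.0 + a.0))\{b} has moves —a→ s1, —a→ s2
  s1 = (0 | (0 + 0) | (b.0 + a.0))\{b} has moves —a→ s3
  s2 = (a.0 | (0 + 0) | 0)\{b} has moves —a→ s3
  s3 = (0 | (0 + 0) | 0)\{b} has moves ·
LTS(Q): 2 reachable states
  t0 = (b.(a.0)\{a} + 0 | (0 + 0) | (b.0 + a.0))\{b} has moves —a→ t1
  t1 = (0 | (0 + 0) | 0)\{b} has moves ·
Run σ = ⟨aa⟩ on P: start {s0}
  step 1 (a): {s1, s2}
  step 2 (a): {s3}
  P completes σ.
Run σ = ⟨aa⟩ on Q: start {t0}
  step 1 (a): {t1}
  step 2 (a): ∅ (Q stuck)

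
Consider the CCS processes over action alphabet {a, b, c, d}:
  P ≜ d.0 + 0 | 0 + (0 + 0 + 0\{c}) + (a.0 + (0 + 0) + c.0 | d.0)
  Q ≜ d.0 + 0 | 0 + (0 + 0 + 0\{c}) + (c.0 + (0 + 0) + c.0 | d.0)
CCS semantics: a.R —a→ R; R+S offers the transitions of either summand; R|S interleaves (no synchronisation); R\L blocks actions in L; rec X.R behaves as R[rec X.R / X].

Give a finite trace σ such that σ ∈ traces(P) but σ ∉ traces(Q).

a

P's transition system — 5 states:
  u0 = d.0 + 0 | 0 + (0 + 0 + 0\{c}) + (a.0 + (0 + 0) + c.0 | d.0) → --a--▸ u1, --c--▸ u2, --d--▸ u1, --d--▸ u3
  u1 = 0 → ∅
  u2 = 0 | d.0 → --d--▸ u4
  u3 = c.0 | 0 → --c--▸ u4
  u4 = 0 | 0 → ∅
Q's transition system — 5 states:
  v0 = d.0 + 0 | 0 + (0 + 0 + 0\{c}) + (c.0 + (0 + 0) + c.0 | d.0) → --c--▸ v1, --c--▸ v2, --d--▸ v1, --d--▸ v3
  v1 = 0 → ∅
  v2 = 0 | d.0 → --d--▸ v4
  v3 = c.0 | 0 → --c--▸ v4
  v4 = 0 | 0 → ∅
Trace ⟨a⟩ through P, begin at {u0}:
  step 1 (a): {u1}
  — P admits the full trace.
Trace ⟨a⟩ through Q, begin at {v0}:
  step 1 (a): no successor for Q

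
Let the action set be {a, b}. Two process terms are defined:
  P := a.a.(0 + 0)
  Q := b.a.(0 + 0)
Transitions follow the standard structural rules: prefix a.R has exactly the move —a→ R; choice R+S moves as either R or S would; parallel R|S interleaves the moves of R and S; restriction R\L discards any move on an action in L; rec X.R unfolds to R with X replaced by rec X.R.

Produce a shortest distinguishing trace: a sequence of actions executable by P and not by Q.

a

P's transition system — 3 states:
  u0 = a.a.(0 + 0) ⊢ --a--▸ u1
  u1 = a.(0 + 0) ⊢ --a--▸ u2
  u2 = 0 + 0 ⊢ ·
Q's transition system — 3 states:
  v0 = b.a.(0 + 0) ⊢ --b--▸ v1
  v1 = a.(0 + 0) ⊢ --a--▸ v2
  v2 = 0 + 0 ⊢ ·
Trace ⟨a⟩ through P, begin at {u0}:
  step 1 (a): {u1}
  ✓ P
Trace ⟨a⟩ through Q, begin at {v0}:
  step 1 (a): ∅  — Q cannot continue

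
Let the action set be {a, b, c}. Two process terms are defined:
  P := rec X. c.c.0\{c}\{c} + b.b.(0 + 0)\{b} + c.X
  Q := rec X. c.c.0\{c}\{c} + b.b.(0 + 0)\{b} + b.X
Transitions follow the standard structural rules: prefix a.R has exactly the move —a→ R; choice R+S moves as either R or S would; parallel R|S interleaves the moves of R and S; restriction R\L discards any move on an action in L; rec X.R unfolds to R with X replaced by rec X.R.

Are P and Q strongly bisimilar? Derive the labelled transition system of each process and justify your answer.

NO

P's transition system — 5 states:
  p0 = rec X. c.c.0\{c}\{c} + b.b.(0 + 0)\{b} + c.X → ··b··> p1, ··c··> p0, ··c··> p2
  p1 = b.(0 + 0)\{b} → ··b··> p3
  p2 = c.0\{c}\{c} → ··c··> p4
  p3 = (0 + 0)\{b} → ·
  p4 = 0\{c}\{c} → ·
Q's transition system — 5 states:
  q0 = rec X. c.c.0\{c}\{c} + b.b.(0 + 0)\{b} + b.X → ··b··> q0, ··b··> q1, ··c··> q2
  q1 = b.(0 + 0)\{b} → ··b··> q3
  q2 = c.0\{c}\{c} → ··c··> q4
  q3 = (0 + 0)\{b} → ·
  q4 = 0\{c}\{c} → ·
Partition-refinement fixed point:
  B0 = {p0}
  B1 = {p1, q1}
  B2 = {p3, p4, q3, q4}
  B3 = {p2, q2}
  B4 = {q0}
p0 ∈ B0, q0 ∈ B4 → different blocks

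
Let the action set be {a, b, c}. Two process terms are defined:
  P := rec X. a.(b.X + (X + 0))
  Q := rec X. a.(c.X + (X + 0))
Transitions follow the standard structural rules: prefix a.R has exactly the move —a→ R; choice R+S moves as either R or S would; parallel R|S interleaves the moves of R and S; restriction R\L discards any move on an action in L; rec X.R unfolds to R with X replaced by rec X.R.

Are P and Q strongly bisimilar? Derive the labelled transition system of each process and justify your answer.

P's transition system — 2 states:
  m0 = rec X. a.(b.X + (X + 0)) | =a=> m1
  m1 = b.(rec X. a.(b.X + (X + 0))) + ((rec X. a.(b.X + (X + 0))) + 0) | =a=> m1, =b=> m0
Q's transition system — 2 states:
  n0 = rec X. a.(c.X + (X + 0)) | =a=> n1
  n1 = c.(rec X. a.(c.X + (X + 0))) + ((rec X. a.(c.X + (X + 0))) + 0) | =a=> n1, =c=> n0
Coarsest stable partition (strong bisimilarity classes):
  B0 = {m0}
  B1 = {m1}
  B2 = {n0}
  B3 = {n1}
m0 ∈ B0, n0 ∈ B2 → different blocks

NO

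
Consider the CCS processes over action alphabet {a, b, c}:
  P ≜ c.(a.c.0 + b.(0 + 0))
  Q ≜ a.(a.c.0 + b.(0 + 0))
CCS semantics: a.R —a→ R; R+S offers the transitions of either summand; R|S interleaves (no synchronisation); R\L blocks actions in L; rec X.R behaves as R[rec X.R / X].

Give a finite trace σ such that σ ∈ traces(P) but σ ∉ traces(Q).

Reachable graph of P (5 states):
  m0 = c.(a.c.0 + b.(0 + 0)) → ··c··> m1
  m1 = a.c.0 + b.(0 + 0) → ··a··> m2, ··b··> m3
  m2 = c.0 → ··c··> m4
  m3 = 0 + 0 → ∅
  m4 = 0 → ∅
Reachable graph of Q (5 states):
  n0 = a.(a.c.0 + b.(0 + 0)) → ··a··> n1
  n1 = a.c.0 + b.(0 + 0) → ··a··> n2, ··b··> n3
  n2 = c.0 → ··c··> n4
  n3 = 0 + 0 → ∅
  n4 = 0 → ∅
Trace ⟨c⟩ through P, begin at {m0}:
  after c @ step 1: {m1}
  ✓ P
Trace ⟨c⟩ through Q, begin at {n0}:
  after c @ step 1: ∅ (Q stuck)

c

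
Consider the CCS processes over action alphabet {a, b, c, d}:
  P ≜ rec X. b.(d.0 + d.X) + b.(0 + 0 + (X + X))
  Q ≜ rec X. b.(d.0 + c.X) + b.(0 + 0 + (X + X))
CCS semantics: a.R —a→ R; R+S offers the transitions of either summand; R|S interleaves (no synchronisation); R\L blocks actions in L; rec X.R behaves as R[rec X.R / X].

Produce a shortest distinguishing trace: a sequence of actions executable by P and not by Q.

bdb

P's transition system — 4 states:
  u0 = rec X. b.(d.0 + d.X) + b.(0 + 0 + (X + X)) :: --b--▸ u1, --b--▸ u2
  u1 = 0 + 0 + ((rec X. b.(d.0 + d.X) + b.(0 + 0 + (X + X))) + (rec X. b.(d.0 + d.X) + b.(0 + 0 + (X + X)))) :: --b--▸ u1, --b--▸ u2
  u2 = d.0 + d.(rec X. b.(d.0 + d.X) + b.(0 + 0 + (X + X))) :: --d--▸ u0, --d--▸ u3
  u3 = 0 :: ∅
Q's transition system — 4 states:
  v0 = rec X. b.(d.0 + c.X) + b.(0 + 0 + (X + X)) :: --b--▸ v1, --b--▸ v2
  v1 = 0 + 0 + ((rec X. b.(d.0 + c.X) + b.(0 + 0 + (X + X))) + (rec X. b.(d.0 + c.X) + b.(0 + 0 + (X + X)))) :: --b--▸ v1, --b--▸ v2
  v2 = d.0 + c.(rec X. b.(d.0 + c.X) + b.(0 + 0 + (X + X))) :: --c--▸ v0, --d--▸ v3
  v3 = 0 :: ∅
Run σ = ⟨bdb⟩ on P: start {u0}
  after b @ step 1: {u1, u2}
  after d @ step 2: {u0, u3}
  after b @ step 3: {u1, u2}
  ✓ P
Run σ = ⟨bdb⟩ on Q: start {v0}
  after b @ step 1: {v1, v2}
  after d @ step 2: {v3}
  after b @ step 3: ∅  — Q cannot continue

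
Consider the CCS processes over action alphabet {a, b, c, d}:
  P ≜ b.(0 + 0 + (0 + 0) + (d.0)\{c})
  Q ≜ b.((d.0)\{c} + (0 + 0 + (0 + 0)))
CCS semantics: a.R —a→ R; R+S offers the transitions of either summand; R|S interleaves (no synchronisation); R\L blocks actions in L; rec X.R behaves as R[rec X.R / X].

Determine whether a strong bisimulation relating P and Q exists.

bisimilar

Reachable graph of P (3 states):
  m0 = b.(0 + 0 + (0 + 0) + (d.0)\{c}) :: =b=> m1
  m1 = 0 + 0 + (0 + 0) + (d.0)\{c} :: =d=> m2
  m2 = 0\{c} :: (no moves)
Reachable graph of Q (3 states):
  n0 = b.((d.0)\{c} + (0 + 0 + (0 + 0))) :: =b=> n1
  n1 = (d.0)\{c} + (0 + 0 + (0 + 0)) :: =d=> n2
  n2 = 0\{c} :: (no moves)
Coarsest stable partition (strong bisimilarity classes):
  B0 = {m0, n0}
  B1 = {m1, n1}
  B2 = {m2, n2}
m0 ∈ B0, n0 ∈ B0 → same block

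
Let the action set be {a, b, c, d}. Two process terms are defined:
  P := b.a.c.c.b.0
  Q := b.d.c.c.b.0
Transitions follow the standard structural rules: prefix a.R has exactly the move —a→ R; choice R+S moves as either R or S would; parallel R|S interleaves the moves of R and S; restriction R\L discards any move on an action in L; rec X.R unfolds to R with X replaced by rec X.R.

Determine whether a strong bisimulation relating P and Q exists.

Reachable graph of P (6 states):
  s0 = b.a.c.c.b.0 :: --b--▸ s1
  s1 = a.c.c.b.0 :: --a--▸ s2
  s2 = c.c.b.0 :: --c--▸ s3
  s3 = c.b.0 :: --c--▸ s4
  s4 = b.0 :: --b--▸ s5
  s5 = 0 :: ·
Reachable graph of Q (6 states):
  t0 = b.d.c.c.b.0 :: --b--▸ t1
  t1 = d.c.c.b.0 :: --d--▸ t2
  t2 = c.c.b.0 :: --c--▸ t3
  t3 = c.b.0 :: --c--▸ t4
  t4 = b.0 :: --b--▸ t5
  t5 = 0 :: ·
Coarsest stable partition (strong bisimilarity classes):
  B0 = {s0}
  B1 = {s1}
  B2 = {s2, t2}
  B3 = {s3, t3}
  B4 = {s4, t4}
  B5 = {s5, t5}
  B6 = {t0}
  B7 = {t1}
s0 ∈ B0, t0 ∈ B6 → different blocks

not bisimilar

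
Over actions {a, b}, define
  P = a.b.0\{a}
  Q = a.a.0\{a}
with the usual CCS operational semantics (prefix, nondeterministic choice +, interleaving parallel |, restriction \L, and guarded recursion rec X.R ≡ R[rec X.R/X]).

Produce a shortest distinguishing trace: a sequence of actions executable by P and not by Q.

P's transition system — 3 states:
  u0 = a.b.0\{a} | --a--▸ u1
  u1 = b.0\{a} | --b--▸ u2
  u2 = 0\{a} | ·
Q's transition system — 3 states:
  v0 = a.a.0\{a} | --a--▸ v1
  v1 = a.0\{a} | --a--▸ v2
  v2 = 0\{a} | ·
Executing ab from P (initial set {u0}):
  [1] a ⇒ {u1}
  [2] b ⇒ {u2}
  — P admits the full trace.
Executing ab from Q (initial set {v0}):
  [1] a ⇒ {v1}
  [2] b ⇒ ∅  — Q cannot continue

ab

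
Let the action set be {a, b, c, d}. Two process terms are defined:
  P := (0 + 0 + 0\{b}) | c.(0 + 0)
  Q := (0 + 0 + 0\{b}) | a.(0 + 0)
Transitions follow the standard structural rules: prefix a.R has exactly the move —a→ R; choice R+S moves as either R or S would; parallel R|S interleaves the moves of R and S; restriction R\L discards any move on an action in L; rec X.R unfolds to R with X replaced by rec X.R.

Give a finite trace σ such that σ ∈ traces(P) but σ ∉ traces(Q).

c

LTS(P): 2 reachable states
  m0 = (0 + 0 + 0\{b}) | c.(0 + 0) ⊢ =c=> m1
  m1 = (0 + 0 + 0\{b}) | (0 + 0) ⊢ ·
LTS(Q): 2 reachable states
  n0 = (0 + 0 + 0\{b}) | a.(0 + 0) ⊢ =a=> n1
  n1 = (0 + 0 + 0\{b}) | (0 + 0) ⊢ ·
Run σ = ⟨c⟩ on P: start {m0}
  after c @ step 1: {m1}
  P completes σ.
Run σ = ⟨c⟩ on Q: start {n0}
  after c @ step 1: no successor for Q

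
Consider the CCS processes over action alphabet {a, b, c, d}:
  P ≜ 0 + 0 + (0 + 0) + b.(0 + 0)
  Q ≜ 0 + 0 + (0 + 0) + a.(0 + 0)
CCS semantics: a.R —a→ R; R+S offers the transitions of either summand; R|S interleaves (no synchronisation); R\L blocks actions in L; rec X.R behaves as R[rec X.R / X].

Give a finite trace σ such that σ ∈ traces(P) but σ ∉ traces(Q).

P's transition system — 2 states:
  p0 = 0 + 0 + (0 + 0) + b.(0 + 0) ⊢ ··b··> p1
  p1 = 0 + 0 ⊢ ·
Q's transition system — 2 states:
  q0 = 0 + 0 + (0 + 0) + a.(0 + 0) ⊢ ··a··> q1
  q1 = 0 + 0 ⊢ ·
Trace ⟨b⟩ through P, begin at {p0}:
  step 1 (b): {p1}
  P completes σ.
Trace ⟨b⟩ through Q, begin at {q0}:
  step 1 (b): no successor for Q

b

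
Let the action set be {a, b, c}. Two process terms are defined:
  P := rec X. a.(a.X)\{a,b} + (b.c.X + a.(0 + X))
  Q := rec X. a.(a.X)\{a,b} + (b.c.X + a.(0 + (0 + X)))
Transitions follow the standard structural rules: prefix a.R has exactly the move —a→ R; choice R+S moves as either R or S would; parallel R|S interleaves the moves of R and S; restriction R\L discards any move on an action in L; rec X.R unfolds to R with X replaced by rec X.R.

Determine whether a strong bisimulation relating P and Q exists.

LTS(P): 4 reachable states
  u0 = rec X. a.(a.X)\{a,b} + (b.c.X + a.(0 + X)) has moves --a--▸ u1, --a--▸ u2, --b--▸ u3
  u1 = (a.(rec X. a.(a.X)\{a,b} + (b.c.X + a.(0 + X))))\{a,b} has moves ∅
  u2 = 0 + (rec X. a.(a.X)\{a,b} + (b.c.X + a.(0 + X))) has moves --a--▸ u1, --a--▸ u2, --b--▸ u3
  u3 = c.(rec X. a.(a.X)\{a,b} + (b.c.X + a.(0 + X))) has moves --c--▸ u0
LTS(Q): 4 reachable states
  v0 = rec X. a.(a.X)\{a,b} + (b.c.X + a.(0 + (0 + X))) has moves --a--▸ v1, --a--▸ v2, --b--▸ v3
  v1 = (a.(rec X. a.(a.X)\{a,b} + (b.c.X + a.(0 + (0 + X)))))\{a,b} has moves ∅
  v2 = 0 + (0 + (rec X. a.(a.X)\{a,b} + (b.c.X + a.(0 + (0 + X))))) has moves --a--▸ v1, --a--▸ v2, --b--▸ v3
  v3 = c.(rec X. a.(a.X)\{a,b} + (b.c.X + a.(0 + (0 + X)))) has moves --c--▸ v0
Bisimilarity quotient blocks:
  B0 = {u0, u2, v0, v2}
  B1 = {u3, v3}
  B2 = {u1, v1}
u0 ∈ B0, v0 ∈ B0 → same block

bisimilar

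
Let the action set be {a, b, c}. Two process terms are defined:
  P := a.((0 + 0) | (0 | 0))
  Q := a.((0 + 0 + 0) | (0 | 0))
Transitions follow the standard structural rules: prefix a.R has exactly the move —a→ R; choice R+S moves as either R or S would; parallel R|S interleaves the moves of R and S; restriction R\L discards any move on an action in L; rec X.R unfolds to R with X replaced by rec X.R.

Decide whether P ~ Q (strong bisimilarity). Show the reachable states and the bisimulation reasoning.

Reachable graph of P (2 states):
  u0 = a.((0 + 0) | (0 | 0)) :: ··a··> u1
  u1 = (0 + 0) | (0 | 0) :: stopped
Reachable graph of Q (2 states):
  v0 = a.((0 + 0 + 0) | (0 | 0)) :: ··a··> v1
  v1 = (0 + 0 + 0) | (0 | 0) :: stopped
Bisimilarity quotient blocks:
  B0 = {u0, v0}
  B1 = {u1, v1}
u0 ∈ B0, v0 ∈ B0 → same block

bisimilar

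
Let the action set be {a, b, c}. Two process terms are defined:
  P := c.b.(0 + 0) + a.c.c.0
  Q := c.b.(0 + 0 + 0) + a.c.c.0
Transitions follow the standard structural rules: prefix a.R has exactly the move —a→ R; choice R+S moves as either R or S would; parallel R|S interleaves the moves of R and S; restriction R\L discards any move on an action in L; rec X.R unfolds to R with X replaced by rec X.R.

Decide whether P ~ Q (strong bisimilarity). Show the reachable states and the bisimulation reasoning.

YES

Reachable graph of P (6 states):
  p0 = c.b.(0 + 0) + a.c.c.0 | ··a··> p1, ··c··> p2
  p1 = c.c.0 | ··c··> p3
  p2 = b.(0 + 0) | ··b··> p4
  p3 = c.0 | ··c··> p5
  p4 = 0 + 0 | (no moves)
  p5 = 0 | (no moves)
Reachable graph of Q (6 states):
  q0 = c.b.(0 + 0 + 0) + a.c.c.0 | ··a··> q1, ··c··> q2
  q1 = c.c.0 | ··c··> q3
  q2 = b.(0 + 0 + 0) | ··b··> q4
  q3 = c.0 | ··c··> q5
  q4 = 0 + 0 + 0 | (no moves)
  q5 = 0 | (no moves)
Coarsest stable partition (strong bisimilarity classes):
  B0 = {p0, q0}
  B1 = {p2, q2}
  B2 = {p4, p5, q4, q5}
  B3 = {p1, q1}
  B4 = {p3, q3}
p0 ∈ B0, q0 ∈ B0 → same block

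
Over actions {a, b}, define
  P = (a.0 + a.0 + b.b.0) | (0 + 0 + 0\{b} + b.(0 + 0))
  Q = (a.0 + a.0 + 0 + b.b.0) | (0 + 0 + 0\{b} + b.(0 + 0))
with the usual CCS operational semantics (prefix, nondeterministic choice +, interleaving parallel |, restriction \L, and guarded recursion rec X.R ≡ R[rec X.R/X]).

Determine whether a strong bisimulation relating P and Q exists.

P's transition system — 6 states:
  u0 = (a.0 + a.0 + b.b.0) | (0 + 0 + 0\{b} + b.(0 + 0)) ⊢ —a→ u1, —b→ u2, —b→ u3
  u1 = 0 | (0 + 0 + 0\{b} + b.(0 + 0)) ⊢ —b→ u4
  u2 = (a.0 + a.0 + b.b.0) | (0 + 0) ⊢ —a→ u4, —b→ u5
  u3 = b.0 | (0 + 0 + 0\{b} + b.(0 + 0)) ⊢ —b→ u1, —b→ u5
  u4 = 0 | (0 + 0) ⊢ ·
  u5 = b.0 | (0 + 0) ⊢ —b→ u4
Q's transition system — 6 states:
  v0 = (a.0 + a.0 + 0 + b.b.0) | (0 + 0 + 0\{b} + b.(0 + 0)) ⊢ —a→ v1, —b→ v2, —b→ v3
  v1 = 0 | (0 + 0 + 0\{b} + b.(0 + 0)) ⊢ —b→ v4
  v2 = (a.0 + a.0 + 0 + b.b.0) | (0 + 0) ⊢ —a→ v4, —b→ v5
  v3 = b.0 | (0 + 0 + 0\{b} + b.(0 + 0)) ⊢ —b→ v1, —b→ v5
  v4 = 0 | (0 + 0) ⊢ ·
  v5 = b.0 | (0 + 0) ⊢ —b→ v4
Partition-refinement fixed point:
  B0 = {u0, v0}
  B1 = {u1, u5, v1, v5}
  B2 = {u4, v4}
  B3 = {u3, v3}
  B4 = {u2, v2}
u0 ∈ B0, v0 ∈ B0 → same block

P ~ Q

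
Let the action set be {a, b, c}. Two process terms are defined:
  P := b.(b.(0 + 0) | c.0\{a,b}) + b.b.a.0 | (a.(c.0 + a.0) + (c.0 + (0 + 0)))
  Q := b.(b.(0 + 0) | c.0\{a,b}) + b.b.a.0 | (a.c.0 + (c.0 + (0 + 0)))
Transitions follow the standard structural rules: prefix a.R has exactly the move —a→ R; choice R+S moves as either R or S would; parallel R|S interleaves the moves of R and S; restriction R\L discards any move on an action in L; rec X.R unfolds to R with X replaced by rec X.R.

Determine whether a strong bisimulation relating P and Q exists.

LTS(P): 16 reachable states
  u0 = b.(b.(0 + 0) | c.0\{a,b}) + b.b.a.0 | (a.(c.0 + a.0) + (c.0 + (0 + 0))) has moves -a-> u1, -b-> u2, -b-> u3, -c-> u4
  u1 = b.b.a.0 | (c.0 + a.0) has moves -a-> u4, -b-> u5, -c-> u4
  u2 = b.(0 + 0) | c.0\{a,b} has moves -b-> u6, -c-> u7
  u3 = b.a.0 | (a.(c.0 + a.0) + (c.0 + (0 + 0))) has moves -a-> u5, -b-> u8, -c-> u9
  u4 = b.b.a.0 | 0 has moves -b-> u9
  u5 = b.a.0 | (c.0 + a.0) has moves -a-> u9, -b-> u10, -c-> u9
  u6 = (0 + 0) | c.0\{a,b} has moves -c-> u11
  u7 = b.(0 + 0) | 0\{a,b} has moves -b-> u11
  u8 = a.0 | (a.(c.0 + a.0) + (c.0 + (0 + 0))) has moves -a-> u10, -a-> u12, -c-> u13
  u9 = b.a.0 | 0 has moves -b-> u13
  u10 = a.0 | (c.0 + a.0) has moves -a-> u13, -a-> u14, -c-> u13
  u11 = (0 + 0) | 0\{a,b} has moves ∅
  u12 = 0 | (a.(c.0 + a.0) + (c.0 + (0 + 0))) has moves -a-> u14, -c-> u15
  u13 = a.0 | 0 has moves -a-> u15
  u14 = 0 | (c.0 + a.0) has moves -a-> u15, -c-> u15
  u15 = 0 | 0 has moves ∅
LTS(Q): 16 reachable states
  v0 = b.(b.(0 + 0) | c.0\{a,b}) + b.b.a.0 | (a.c.0 + (c.0 + (0 + 0))) has moves -a-> v1, -b-> v2, -b-> v3, -c-> v4
  v1 = b.b.a.0 | c.0 has moves -b-> v5, -c-> v4
  v2 = b.(0 + 0) | c.0\{a,b} has moves -b-> v6, -c-> v7
  v3 = b.a.0 | (a.c.0 + (c.0 + (0 + 0))) has moves -a-> v5, -b-> v8, -c-> v9
  v4 = b.b.a.0 | 0 has moves -b-> v9
  v5 = b.a.0 | c.0 has moves -b-> v10, -c-> v9
  v6 = (0 + 0) | c.0\{a,b} has moves -c-> v11
  v7 = b.(0 + 0) | 0\{a,b} has moves -b-> v11
  v8 = a.0 | (a.c.0 + (c.0 + (0 + 0))) has moves -a-> v10, -a-> v12, -c-> v13
  v9 = b.a.0 | 0 has moves -b-> v13
  v10 = a.0 | c.0 has moves -a-> v14, -c-> v13
  v11 = (0 + 0) | 0\{a,b} has moves ∅
  v12 = 0 | (a.c.0 + (c.0 + (0 + 0))) has moves -a-> v14, -c-> v15
  v13 = a.0 | 0 has moves -a-> v15
  v14 = 0 | c.0 has moves -c-> v15
  v15 = 0 | 0 has moves ∅
Partition-refinement fixed point:
  B0 = {u0}
  B1 = {u2, v2}
  B2 = {u6, v14, v6}
  B3 = {u11, u15, v11, v15}
  B4 = {u7, v7}
  B5 = {u1}
  B6 = {u4, v4}
  B7 = {u9, v9}
  B8 = {u13, v13}
  B9 = {u5}
  B10 = {u10}
  B11 = {u14}
  B12 = {u3}
  B13 = {u8}
  B14 = {u12}
  B15 = {v0}
  B16 = {v1}
  B17 = {v5}
  B18 = {v10}
  B19 = {v3}
  B20 = {v8}
  B21 = {v12}
u0 ∈ B0, v0 ∈ B15 → different blocks

not bisimilar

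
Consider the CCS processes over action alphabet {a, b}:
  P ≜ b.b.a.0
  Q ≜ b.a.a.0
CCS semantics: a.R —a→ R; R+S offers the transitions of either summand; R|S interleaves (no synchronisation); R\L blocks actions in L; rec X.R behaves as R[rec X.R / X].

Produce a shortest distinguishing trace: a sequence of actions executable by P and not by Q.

Reachable graph of P (4 states):
  s0 = b.b.a.0 has moves ··b··> s1
  s1 = b.a.0 has moves ··b··> s2
  s2 = a.0 has moves ··a··> s3
  s3 = 0 has moves ∅
Reachable graph of Q (4 states):
  t0 = b.a.a.0 has moves ··b··> t1
  t1 = a.a.0 has moves ··a··> t2
  t2 = a.0 has moves ··a··> t3
  t3 = 0 has moves ∅
Trace ⟨bb⟩ through P, begin at {s0}:
  after b @ step 1: {s1}
  after b @ step 2: {s2}
  — P admits the full trace.
Trace ⟨bb⟩ through Q, begin at {t0}:
  after b @ step 1: {t1}
  after b @ step 2: ∅ (Q stuck)

bb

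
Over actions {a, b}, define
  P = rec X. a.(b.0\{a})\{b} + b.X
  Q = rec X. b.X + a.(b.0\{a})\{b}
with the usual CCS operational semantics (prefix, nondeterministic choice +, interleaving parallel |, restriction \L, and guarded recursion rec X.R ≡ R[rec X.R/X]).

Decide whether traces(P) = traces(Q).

trace-equivalent

Reachable graph of P (2 states):
  u0 = rec X. a.(b.0\{a})\{b} + b.X has moves —a→ u1, —b→ u0
  u1 = (b.0\{a})\{b} has moves (no moves)
Reachable graph of Q (2 states):
  v0 = rec X. b.X + a.(b.0\{a})\{b} has moves —a→ v1, —b→ v0
  v1 = (b.0\{a})\{b} has moves (no moves)
Bisimilarity quotient blocks:
  B0 = {u0, v0}
  B1 = {u1, v1}
u0 ∈ B0, v0 ∈ B0 → same block
Bisimilar ⇒ trace-equivalent.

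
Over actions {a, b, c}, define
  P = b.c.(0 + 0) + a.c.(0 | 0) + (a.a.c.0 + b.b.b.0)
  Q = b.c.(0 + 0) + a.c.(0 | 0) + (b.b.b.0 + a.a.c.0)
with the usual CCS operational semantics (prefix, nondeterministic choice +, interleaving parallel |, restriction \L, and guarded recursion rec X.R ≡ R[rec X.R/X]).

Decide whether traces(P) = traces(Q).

trace-equivalent

LTS(P): 10 reachable states
  u0 = b.c.(0 + 0) + a.c.(0 | 0) + (a.a.c.0 + b.b.b.0) ⊢ -a-> u1, -a-> u2, -b-> u3, -b-> u4
  u1 = a.c.0 ⊢ -a-> u5
  u2 = c.(0 | 0) ⊢ -c-> u6
  u3 = b.b.0 ⊢ -b-> u7
  u4 = c.(0 + 0) ⊢ -c-> u8
  u5 = c.0 ⊢ -c-> u9
  u6 = 0 | 0 ⊢ deadlocked
  u7 = b.0 ⊢ -b-> u9
  u8 = 0 + 0 ⊢ deadlocked
  u9 = 0 ⊢ deadlocked
LTS(Q): 10 reachable states
  v0 = b.c.(0 + 0) + a.c.(0 | 0) + (b.b.b.0 + a.a.c.0) ⊢ -a-> v1, -a-> v2, -b-> v3, -b-> v4
  v1 = a.c.0 ⊢ -a-> v5
  v2 = c.(0 | 0) ⊢ -c-> v6
  v3 = b.b.0 ⊢ -b-> v7
  v4 = c.(0 + 0) ⊢ -c-> v8
  v5 = c.0 ⊢ -c-> v9
  v6 = 0 | 0 ⊢ deadlocked
  v7 = b.0 ⊢ -b-> v9
  v8 = 0 + 0 ⊢ deadlocked
  v9 = 0 ⊢ deadlocked
Bisimilarity quotient blocks:
  B0 = {u0, v0}
  B1 = {u3, v3}
  B2 = {u7, v7}
  B3 = {u6, u8, u9, v6, v8, v9}
  B4 = {u2, u4, u5, v2, v4, v5}
  B5 = {u1, v1}
u0 ∈ B0, v0 ∈ B0 → same block
Bisimilar ⇒ trace-equivalent.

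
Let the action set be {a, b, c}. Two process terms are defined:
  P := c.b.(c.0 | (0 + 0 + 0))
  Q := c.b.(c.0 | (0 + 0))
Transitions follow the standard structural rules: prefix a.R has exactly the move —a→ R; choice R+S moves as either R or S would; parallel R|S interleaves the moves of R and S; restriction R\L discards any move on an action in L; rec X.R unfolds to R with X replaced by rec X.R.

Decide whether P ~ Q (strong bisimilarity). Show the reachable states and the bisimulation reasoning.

bisimilar

Reachable graph of P (4 states):
  m0 = c.b.(c.0 | (0 + 0 + 0)) → -c-> m1
  m1 = b.(c.0 | (0 + 0 + 0)) → -b-> m2
  m2 = c.0 | (0 + 0 + 0) → -c-> m3
  m3 = 0 | (0 + 0 + 0) → ·
Reachable graph of Q (4 states):
  n0 = c.b.(c.0 | (0 + 0)) → -c-> n1
  n1 = b.(c.0 | (0 + 0)) → -b-> n2
  n2 = c.0 | (0 + 0) → -c-> n3
  n3 = 0 | (0 + 0) → ·
Bisimilarity quotient blocks:
  B0 = {m0, n0}
  B1 = {m1, n1}
  B2 = {m2, n2}
  B3 = {m3, n3}
m0 ∈ B0, n0 ∈ B0 → same block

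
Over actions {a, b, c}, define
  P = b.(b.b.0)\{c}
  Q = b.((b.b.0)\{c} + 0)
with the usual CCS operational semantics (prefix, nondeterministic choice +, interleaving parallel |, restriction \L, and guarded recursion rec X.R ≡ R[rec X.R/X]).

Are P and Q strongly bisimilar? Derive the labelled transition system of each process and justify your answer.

P's transition system — 4 states:
  u0 = b.(b.b.0)\{c} ⊢ --b--▸ u1
  u1 = (b.b.0)\{c} ⊢ --b--▸ u2
  u2 = (b.0)\{c} ⊢ --b--▸ u3
  u3 = 0\{c} ⊢ ∅
Q's transition system — 4 states:
  v0 = b.((b.b.0)\{c} + 0) ⊢ --b--▸ v1
  v1 = (b.b.0)\{c} + 0 ⊢ --b--▸ v2
  v2 = (b.0)\{c} ⊢ --b--▸ v3
  v3 = 0\{c} ⊢ ∅
Partition-refinement fixed point:
  B0 = {u0, v0}
  B1 = {u1, v1}
  B2 = {u2, v2}
  B3 = {u3, v3}
u0 ∈ B0, v0 ∈ B0 → same block

bisimilar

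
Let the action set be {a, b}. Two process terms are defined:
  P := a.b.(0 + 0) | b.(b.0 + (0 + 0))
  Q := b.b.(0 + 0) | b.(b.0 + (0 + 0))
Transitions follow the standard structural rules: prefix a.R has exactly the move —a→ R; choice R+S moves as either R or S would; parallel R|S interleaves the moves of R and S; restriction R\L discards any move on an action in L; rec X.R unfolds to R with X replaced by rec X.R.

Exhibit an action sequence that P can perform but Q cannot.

LTS(P): 9 reachable states
  s0 = a.b.(0 + 0) | b.(b.0 + (0 + 0)) has moves -a-> s1, -b-> s2
  s1 = b.(0 + 0) | b.(b.0 + (0 + 0)) has moves -b-> s3, -b-> s4
  s2 = a.b.(0 + 0) | (b.0 + (0 + 0)) has moves -a-> s4, -b-> s5
  s3 = (0 + 0) | b.(b.0 + (0 + 0)) has moves -b-> s6
  s4 = b.(0 + 0) | (b.0 + (0 + 0)) has moves -b-> s6, -b-> s7
  s5 = a.b.(0 + 0) | 0 has moves -a-> s7
  s6 = (0 + 0) | (b.0 + (0 + 0)) has moves -b-> s8
  s7 = b.(0 + 0) | 0 has moves -b-> s8
  s8 = (0 + 0) | 0 has moves deadlocked
LTS(Q): 9 reachable states
  t0 = b.b.(0 + 0) | b.(b.0 + (0 + 0)) has moves -b-> t1, -b-> t2
  t1 = b.(0 + 0) | b.(b.0 + (0 + 0)) has moves -b-> t3, -b-> t4
  t2 = b.b.(0 + 0) | (b.0 + (0 + 0)) has moves -b-> t4, -b-> t5
  t3 = (0 + 0) | b.(b.0 + (0 + 0)) has moves -b-> t6
  t4 = b.(0 + 0) | (b.0 + (0 + 0)) has moves -b-> t6, -b-> t7
  t5 = b.b.(0 + 0) | 0 has moves -b-> t7
  t6 = (0 + 0) | (b.0 + (0 + 0)) has moves -b-> t8
  t7 = b.(0 + 0) | 0 has moves -b-> t8
  t8 = (0 + 0) | 0 has moves deadlocked
Run σ = ⟨a⟩ on P: start {s0}
  step 1 (a): {s1}
  P completes σ.
Run σ = ⟨a⟩ on Q: start {t0}
  step 1 (a): ∅ (Q stuck)

a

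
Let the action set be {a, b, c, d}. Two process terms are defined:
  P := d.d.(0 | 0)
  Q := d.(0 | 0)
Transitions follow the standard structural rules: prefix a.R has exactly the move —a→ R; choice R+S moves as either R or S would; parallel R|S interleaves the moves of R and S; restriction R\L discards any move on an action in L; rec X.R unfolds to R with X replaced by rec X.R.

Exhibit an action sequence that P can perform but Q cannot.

LTS(P): 3 reachable states
  m0 = d.d.(0 | 0) ⊢ --d--▸ m1
  m1 = d.(0 | 0) ⊢ --d--▸ m2
  m2 = 0 | 0 ⊢ stopped
LTS(Q): 2 reachable states
  n0 = d.(0 | 0) ⊢ --d--▸ n1
  n1 = 0 | 0 ⊢ stopped
Run σ = ⟨dd⟩ on P: start {m0}
  after d @ step 1: {m1}
  after d @ step 2: {m2}
  ✓ P
Run σ = ⟨dd⟩ on Q: start {n0}
  after d @ step 1: {n1}
  after d @ step 2: ∅ (Q stuck)

dd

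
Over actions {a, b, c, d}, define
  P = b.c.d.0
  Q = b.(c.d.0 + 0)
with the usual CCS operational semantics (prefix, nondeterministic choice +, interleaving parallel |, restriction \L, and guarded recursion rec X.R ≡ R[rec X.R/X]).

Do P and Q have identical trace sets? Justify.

traces(P) = traces(Q)

Reachable graph of P (4 states):
  m0 = b.c.d.0 has moves -b-> m1
  m1 = c.d.0 has moves -c-> m2
  m2 = d.0 has moves -d-> m3
  m3 = 0 has moves ∅
Reachable graph of Q (4 states):
  n0 = b.(c.d.0 + 0) has moves -b-> n1
  n1 = c.d.0 + 0 has moves -c-> n2
  n2 = d.0 has moves -d-> n3
  n3 = 0 has moves ∅
Partition-refinement fixed point:
  B0 = {m0, n0}
  B1 = {m1, n1}
  B2 = {m2, n2}
  B3 = {m3, n3}
m0 ∈ B0, n0 ∈ B0 → same block
Bisimilar ⇒ trace-equivalent.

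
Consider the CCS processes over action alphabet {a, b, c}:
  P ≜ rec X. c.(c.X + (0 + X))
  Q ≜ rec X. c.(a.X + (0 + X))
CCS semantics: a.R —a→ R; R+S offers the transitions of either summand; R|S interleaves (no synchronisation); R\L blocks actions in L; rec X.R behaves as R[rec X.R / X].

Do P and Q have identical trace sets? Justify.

traces(P) ≠ traces(Q) — witness ⟨ca⟩

Reachable graph of P (2 states):
  u0 = rec X. c.(c.X + (0 + X)) → ··c··> u1
  u1 = c.(rec X. c.(c.X + (0 + X))) + (0 + (rec X. c.(c.X + (0 + X)))) → ··c··> u0, ··c··> u1
Reachable graph of Q (2 states):
  v0 = rec X. c.(a.X + (0 + X)) → ··c··> v1
  v1 = a.(rec X. c.(a.X + (0 + X))) + (0 + (rec X. c.(a.X + (0 + X)))) → ··a··> v0, ··c··> v1
Executing ca from Q (initial set {v0}):
  step 1 (c): {v1}
  step 2 (a): {v0}
  — Q admits the full trace.
Executing ca from P (initial set {u0}):
  step 1 (c): {u1}
  step 2 (a): ∅  — P cannot continue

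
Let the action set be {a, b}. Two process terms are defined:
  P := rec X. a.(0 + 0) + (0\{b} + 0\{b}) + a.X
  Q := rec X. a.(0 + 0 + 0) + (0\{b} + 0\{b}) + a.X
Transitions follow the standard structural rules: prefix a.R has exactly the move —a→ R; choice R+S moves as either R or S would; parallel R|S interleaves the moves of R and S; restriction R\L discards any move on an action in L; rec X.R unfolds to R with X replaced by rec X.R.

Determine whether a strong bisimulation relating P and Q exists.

P's transition system — 2 states:
  u0 = rec X. a.(0 + 0) + (0\{b} + 0\{b}) + a.X → -a-> u0, -a-> u1
  u1 = 0 + 0 → stopped
Q's transition system — 2 states:
  v0 = rec X. a.(0 + 0 + 0) + (0\{b} + 0\{b}) + a.X → -a-> v0, -a-> v1
  v1 = 0 + 0 + 0 → stopped
Bisimilarity quotient blocks:
  B0 = {u0, v0}
  B1 = {u1, v1}
u0 ∈ B0, v0 ∈ B0 → same block

bisimilar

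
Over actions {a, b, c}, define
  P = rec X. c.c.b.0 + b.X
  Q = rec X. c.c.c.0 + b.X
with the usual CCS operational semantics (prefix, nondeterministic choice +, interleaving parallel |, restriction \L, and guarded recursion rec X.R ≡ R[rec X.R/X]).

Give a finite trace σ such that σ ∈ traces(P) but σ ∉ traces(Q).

ccb

P's transition system — 4 states:
  s0 = rec X. c.c.b.0 + b.X has moves --b--▸ s0, --c--▸ s1
  s1 = c.b.0 has moves --c--▸ s2
  s2 = b.0 has moves --b--▸ s3
  s3 = 0 has moves stopped
Q's transition system — 4 states:
  t0 = rec X. c.c.c.0 + b.X has moves --b--▸ t0, --c--▸ t1
  t1 = c.c.0 has moves --c--▸ t2
  t2 = c.0 has moves --c--▸ t3
  t3 = 0 has moves stopped
Run σ = ⟨ccb⟩ on P: start {s0}
  [1] c ⇒ {s1}
  [2] c ⇒ {s2}
  [3] b ⇒ {s3}
  P completes σ.
Run σ = ⟨ccb⟩ on Q: start {t0}
  [1] c ⇒ {t1}
  [2] c ⇒ {t2}
  [3] b ⇒ no successor for Q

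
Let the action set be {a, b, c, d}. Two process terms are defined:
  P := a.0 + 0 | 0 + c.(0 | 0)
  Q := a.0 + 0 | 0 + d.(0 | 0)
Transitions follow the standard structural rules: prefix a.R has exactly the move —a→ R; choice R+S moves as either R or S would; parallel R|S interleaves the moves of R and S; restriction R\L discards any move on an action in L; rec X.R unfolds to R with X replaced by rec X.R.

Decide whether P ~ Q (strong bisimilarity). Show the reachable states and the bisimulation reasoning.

P ≁ Q

LTS(P): 3 reachable states
  m0 = a.0 + 0 | 0 + c.(0 | 0) → -a-> m1, -c-> m2
  m1 = 0 → deadlocked
  m2 = 0 | 0 → deadlocked
LTS(Q): 3 reachable states
  n0 = a.0 + 0 | 0 + d.(0 | 0) → -a-> n1, -d-> n2
  n1 = 0 → deadlocked
  n2 = 0 | 0 → deadlocked
Partition-refinement fixed point:
  B0 = {m0}
  B1 = {m1, m2, n1, n2}
  B2 = {n0}
m0 ∈ B0, n0 ∈ B2 → different blocks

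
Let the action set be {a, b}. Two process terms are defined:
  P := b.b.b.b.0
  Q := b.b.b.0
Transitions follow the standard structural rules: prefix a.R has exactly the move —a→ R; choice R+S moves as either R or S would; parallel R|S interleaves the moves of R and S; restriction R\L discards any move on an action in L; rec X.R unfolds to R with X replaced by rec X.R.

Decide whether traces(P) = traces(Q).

LTS(P): 5 reachable states
  p0 = b.b.b.b.0 | ··b··> p1
  p1 = b.b.b.0 | ··b··> p2
  p2 = b.b.0 | ··b··> p3
  p3 = b.0 | ··b··> p4
  p4 = 0 | ·
LTS(Q): 4 reachable states
  q0 = b.b.b.0 | ··b··> q1
  q1 = b.b.0 | ··b··> q2
  q2 = b.0 | ··b··> q3
  q3 = 0 | ·
Trace ⟨bbbb⟩ through P, begin at {p0}:
  [1] b ⇒ {p1}
  [2] b ⇒ {p2}
  [3] b ⇒ {p3}
  [4] b ⇒ {p4}
  — P admits the full trace.
Trace ⟨bbbb⟩ through Q, begin at {q0}:
  [1] b ⇒ {q1}
  [2] b ⇒ {q2}
  [3] b ⇒ {q3}
  [4] b ⇒ no successor for Q

trace-distinct — witness ⟨bbbb⟩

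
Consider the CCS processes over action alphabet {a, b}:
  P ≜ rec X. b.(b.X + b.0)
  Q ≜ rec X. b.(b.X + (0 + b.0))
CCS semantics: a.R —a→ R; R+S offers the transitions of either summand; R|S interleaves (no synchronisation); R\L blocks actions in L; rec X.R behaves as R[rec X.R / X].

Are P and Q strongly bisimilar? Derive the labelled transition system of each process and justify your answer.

Reachable graph of P (3 states):
  s0 = rec X. b.(b.X + b.0) :: ··b··> s1
  s1 = b.(rec X. b.(b.X + b.0)) + b.0 :: ··b··> s0, ··b··> s2
  s2 = 0 :: ·
Reachable graph of Q (3 states):
  t0 = rec X. b.(b.X + (0 + b.0)) :: ··b··> t1
  t1 = b.(rec X. b.(b.X + (0 + b.0))) + (0 + b.0) :: ··b··> t0, ··b··> t2
  t2 = 0 :: ·
Coarsest stable partition (strong bisimilarity classes):
  B0 = {s0, t0}
  B1 = {s1, t1}
  B2 = {s2, t2}
s0 ∈ B0, t0 ∈ B0 → same block

P ~ Q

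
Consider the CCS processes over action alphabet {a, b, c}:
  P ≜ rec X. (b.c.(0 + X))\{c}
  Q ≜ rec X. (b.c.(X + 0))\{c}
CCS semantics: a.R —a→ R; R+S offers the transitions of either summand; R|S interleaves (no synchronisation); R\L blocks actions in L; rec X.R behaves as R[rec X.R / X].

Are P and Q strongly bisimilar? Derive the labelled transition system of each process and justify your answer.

LTS(P): 2 reachable states
  p0 = rec X. (b.c.(0 + X))\{c} | -b-> p1
  p1 = (c.(0 + (rec X. (b.c.(0 + X))\{c})))\{c} | (no moves)
LTS(Q): 2 reachable states
  q0 = rec X. (b.c.(X + 0))\{c} | -b-> q1
  q1 = (c.((rec X. (b.c.(X + 0))\{c}) + 0))\{c} | (no moves)
Partition-refinement fixed point:
  B0 = {p0, q0}
  B1 = {p1, q1}
p0 ∈ B0, q0 ∈ B0 → same block

bisimilar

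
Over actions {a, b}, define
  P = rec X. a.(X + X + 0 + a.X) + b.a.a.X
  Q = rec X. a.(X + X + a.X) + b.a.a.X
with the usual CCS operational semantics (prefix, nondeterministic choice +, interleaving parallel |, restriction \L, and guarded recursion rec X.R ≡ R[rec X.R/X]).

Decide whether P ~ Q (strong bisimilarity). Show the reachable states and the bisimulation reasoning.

LTS(P): 4 reachable states
  m0 = rec X. a.(X + X + 0 + a.X) + b.a.a.X :: -a-> m1, -b-> m2
  m1 = (rec X. a.(X + X + 0 + a.X) + b.a.a.X) + (rec X. a.(X + X + 0 + a.X) + b.a.a.X) + 0 + a.(rec X. a.(X + X + 0 + a.X) + b.a.a.X) :: -a-> m0, -a-> m1, -b-> m2
  m2 = a.a.(rec X. a.(X + X + 0 + a.X) + b.a.a.X) :: -a-> m3
  m3 = a.(rec X. a.(X + X + 0 + a.X) + b.a.a.X) :: -a-> m0
LTS(Q): 4 reachable states
  n0 = rec X. a.(X + X + a.X) + b.a.a.X :: -a-> n1, -b-> n2
  n1 = (rec X. a.(X + X + a.X) + b.a.a.X) + (rec X. a.(X + X + a.X) + b.a.a.X) + a.(rec X. a.(X + X + a.X) + b.a.a.X) :: -a-> n0, -a-> n1, -b-> n2
  n2 = a.a.(rec X. a.(X + X + a.X) + b.a.a.X) :: -a-> n3
  n3 = a.(rec X. a.(X + X + a.X) + b.a.a.X) :: -a-> n0
Partition-refinement fixed point:
  B0 = {m0, m1, n0, n1}
  B1 = {m2, n2}
  B2 = {m3, n3}
m0 ∈ B0, n0 ∈ B0 → same block

YES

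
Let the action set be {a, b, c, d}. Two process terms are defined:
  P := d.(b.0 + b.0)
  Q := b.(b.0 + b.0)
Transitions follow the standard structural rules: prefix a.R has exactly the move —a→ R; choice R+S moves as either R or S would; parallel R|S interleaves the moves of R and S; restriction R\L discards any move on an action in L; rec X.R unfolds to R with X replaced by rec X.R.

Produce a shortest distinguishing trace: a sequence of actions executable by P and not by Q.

d

P's transition system — 3 states:
  p0 = d.(b.0 + b.0) has moves ··d··> p1
  p1 = b.0 + b.0 has moves ··b··> p2
  p2 = 0 has moves deadlocked
Q's transition system — 3 states:
  q0 = b.(b.0 + b.0) has moves ··b··> q1
  q1 = b.0 + b.0 has moves ··b··> q2
  q2 = 0 has moves deadlocked
Trace ⟨d⟩ through P, begin at {p0}:
  [1] d ⇒ {p1}
  — P admits the full trace.
Trace ⟨d⟩ through Q, begin at {q0}:
  [1] d ⇒ no successor for Q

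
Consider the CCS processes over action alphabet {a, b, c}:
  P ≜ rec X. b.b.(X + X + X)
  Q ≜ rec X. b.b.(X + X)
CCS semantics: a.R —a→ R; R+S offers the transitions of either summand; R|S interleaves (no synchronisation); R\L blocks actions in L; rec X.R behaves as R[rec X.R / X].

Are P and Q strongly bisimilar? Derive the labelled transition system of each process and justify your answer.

YES

LTS(P): 3 reachable states
  m0 = rec X. b.b.(X + X + X) has moves —b→ m1
  m1 = b.((rec X. b.b.(X + X + X)) + (rec X. b.b.(X + X + X)) + (rec X. b.b.(X + X + X))) has moves —b→ m2
  m2 = (rec X. b.b.(X + X + X)) + (rec X. b.b.(X + X + X)) + (rec X. b.b.(X + X + X)) has moves —b→ m1
LTS(Q): 3 reachable states
  n0 = rec X. b.b.(X + X) has moves —b→ n1
  n1 = b.((rec X. b.b.(X + X)) + (rec X. b.b.(X + X))) has moves —b→ n2
  n2 = (rec X. b.b.(X + X)) + (rec X. b.b.(X + X)) has moves —b→ n1
Partition-refinement fixed point:
  B0 = {m0, m1, m2, n0, n1, n2}
m0 ∈ B0, n0 ∈ B0 → same block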